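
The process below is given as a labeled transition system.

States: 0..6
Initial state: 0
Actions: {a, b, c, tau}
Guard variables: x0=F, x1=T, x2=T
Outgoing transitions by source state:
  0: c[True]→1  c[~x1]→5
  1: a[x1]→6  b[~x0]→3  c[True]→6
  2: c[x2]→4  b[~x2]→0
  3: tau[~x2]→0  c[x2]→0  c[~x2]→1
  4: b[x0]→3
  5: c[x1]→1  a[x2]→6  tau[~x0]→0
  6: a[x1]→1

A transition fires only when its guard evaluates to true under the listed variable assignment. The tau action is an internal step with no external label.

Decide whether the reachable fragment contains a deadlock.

Reach set: {0,1,3,6}
  0: c→1  [deg 1]
  1: a→6  b→3  c→6  [deg 3]
  3: c→0  [deg 1]
  6: a→1  [deg 1]

Answer: DEADLOCK-FREE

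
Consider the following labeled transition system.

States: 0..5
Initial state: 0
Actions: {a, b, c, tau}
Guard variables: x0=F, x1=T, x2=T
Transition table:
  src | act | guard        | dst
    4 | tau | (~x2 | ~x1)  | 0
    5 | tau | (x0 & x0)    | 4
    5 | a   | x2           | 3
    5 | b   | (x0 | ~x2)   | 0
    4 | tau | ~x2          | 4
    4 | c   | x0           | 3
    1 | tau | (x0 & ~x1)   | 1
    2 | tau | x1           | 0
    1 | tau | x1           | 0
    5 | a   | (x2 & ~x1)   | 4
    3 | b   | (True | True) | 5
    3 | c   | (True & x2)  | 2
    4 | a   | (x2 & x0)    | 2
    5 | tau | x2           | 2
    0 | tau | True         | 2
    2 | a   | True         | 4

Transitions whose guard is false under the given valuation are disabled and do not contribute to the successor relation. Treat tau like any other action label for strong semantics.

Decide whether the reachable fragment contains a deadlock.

Answer: DEADLOCK at state 4

Working:
R = {0,2,4}
  0: tau→2  [deg 1]
  2: a→4  tau→0  [deg 2]
  4: ∅  [deadlock]
Path to 4: tau·a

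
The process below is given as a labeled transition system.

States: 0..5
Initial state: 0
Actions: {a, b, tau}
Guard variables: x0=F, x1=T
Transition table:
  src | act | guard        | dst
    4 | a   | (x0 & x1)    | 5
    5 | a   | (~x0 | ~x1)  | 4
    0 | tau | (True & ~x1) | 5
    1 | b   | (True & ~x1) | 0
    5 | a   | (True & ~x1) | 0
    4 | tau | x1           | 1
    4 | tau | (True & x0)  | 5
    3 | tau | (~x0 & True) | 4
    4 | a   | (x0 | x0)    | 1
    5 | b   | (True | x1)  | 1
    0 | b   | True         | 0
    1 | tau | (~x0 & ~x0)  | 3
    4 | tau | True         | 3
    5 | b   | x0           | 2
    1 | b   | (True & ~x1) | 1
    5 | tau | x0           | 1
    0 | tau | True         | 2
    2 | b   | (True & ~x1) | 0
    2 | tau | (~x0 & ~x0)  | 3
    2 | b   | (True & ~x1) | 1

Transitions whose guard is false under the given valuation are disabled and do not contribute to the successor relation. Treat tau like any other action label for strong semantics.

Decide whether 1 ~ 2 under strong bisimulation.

Answer: BISIMILAR

Trace:
Compute ~ classes (split until stable):
  P[0] = {{0,1,2,3,4,5}}
  P[1] = {{0},{1,2,3,4},{5}}
stable after 2 split(s): 3 block(s)
[1]={1,2,3,4}  [2]={1,2,3,4}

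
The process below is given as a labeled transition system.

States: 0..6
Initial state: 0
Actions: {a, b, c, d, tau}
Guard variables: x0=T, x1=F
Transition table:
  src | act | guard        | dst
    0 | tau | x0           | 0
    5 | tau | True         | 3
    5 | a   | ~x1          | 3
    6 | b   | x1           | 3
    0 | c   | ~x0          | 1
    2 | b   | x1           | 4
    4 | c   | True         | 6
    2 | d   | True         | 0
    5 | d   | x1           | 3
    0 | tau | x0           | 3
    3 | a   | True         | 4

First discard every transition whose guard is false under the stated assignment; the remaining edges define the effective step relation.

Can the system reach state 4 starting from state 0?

Answer: REACHABLE

Analysis:
7 transition(s) survive guard evaluation.
L0 = {0}
L1 = {3}  total {0,3}
L2 = {4}  total {0,3,4}
L3 = {6}  total {0,3,4,6}
Reachable = {0,3,4,6}
witness 4: tau·a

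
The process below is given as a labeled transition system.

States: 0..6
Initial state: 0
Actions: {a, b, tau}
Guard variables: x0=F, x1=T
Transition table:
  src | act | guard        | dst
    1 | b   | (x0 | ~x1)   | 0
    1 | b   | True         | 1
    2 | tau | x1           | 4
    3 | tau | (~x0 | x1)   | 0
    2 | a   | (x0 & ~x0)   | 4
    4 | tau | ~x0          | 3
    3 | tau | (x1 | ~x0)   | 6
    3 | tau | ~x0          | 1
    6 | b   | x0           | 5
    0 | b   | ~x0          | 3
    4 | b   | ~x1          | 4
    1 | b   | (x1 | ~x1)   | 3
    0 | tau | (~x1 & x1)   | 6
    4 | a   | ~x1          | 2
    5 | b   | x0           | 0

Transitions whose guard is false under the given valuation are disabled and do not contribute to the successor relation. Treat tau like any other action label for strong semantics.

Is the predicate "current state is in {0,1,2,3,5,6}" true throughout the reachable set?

Allowed set {0,1,2,3,5,6}
R = {0,1,3,6}
  0: ok
  1: ok
  3: ok
  6: ok

Answer: INVARIANT HOLDS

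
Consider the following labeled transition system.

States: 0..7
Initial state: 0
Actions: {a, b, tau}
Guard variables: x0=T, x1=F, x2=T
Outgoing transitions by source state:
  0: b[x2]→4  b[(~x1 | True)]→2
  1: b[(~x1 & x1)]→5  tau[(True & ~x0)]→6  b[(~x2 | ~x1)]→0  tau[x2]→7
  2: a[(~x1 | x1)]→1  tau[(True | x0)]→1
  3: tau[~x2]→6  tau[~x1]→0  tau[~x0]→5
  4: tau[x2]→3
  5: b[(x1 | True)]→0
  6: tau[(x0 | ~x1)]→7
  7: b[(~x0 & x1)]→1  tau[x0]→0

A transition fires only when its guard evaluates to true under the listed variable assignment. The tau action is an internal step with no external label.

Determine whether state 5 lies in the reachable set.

Guard filter leaves 11 enabled edge(s).
L0 = {0}
L1 = {2,4}  cumulative {0,2,4}
L2 = {1,3}  cumulative {0,1,2,3,4}
L3 = {7}  cumulative {0,1,2,3,4,7}
R = {0,1,2,3,4,7}

Answer: UNREACHABLE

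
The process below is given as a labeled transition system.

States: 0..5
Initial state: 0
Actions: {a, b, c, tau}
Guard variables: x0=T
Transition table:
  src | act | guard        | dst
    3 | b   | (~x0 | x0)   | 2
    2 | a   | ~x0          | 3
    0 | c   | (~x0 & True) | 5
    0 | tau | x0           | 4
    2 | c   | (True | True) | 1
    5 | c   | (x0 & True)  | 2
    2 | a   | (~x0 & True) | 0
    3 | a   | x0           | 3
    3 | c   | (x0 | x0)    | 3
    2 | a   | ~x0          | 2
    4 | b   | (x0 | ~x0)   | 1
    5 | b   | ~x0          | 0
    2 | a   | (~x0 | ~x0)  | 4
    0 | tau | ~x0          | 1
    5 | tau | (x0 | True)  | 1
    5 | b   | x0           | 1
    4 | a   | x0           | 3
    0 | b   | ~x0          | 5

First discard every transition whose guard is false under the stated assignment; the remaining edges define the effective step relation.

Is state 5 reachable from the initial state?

Guard filter leaves 10 enabled edge(s).
depth 0: {0}
depth 1: {4}  total {0,4}
depth 2: {1,3}  total {0,1,3,4}
depth 3: {2}  total {0,1,2,3,4}
R = {0,1,2,3,4}

Answer: UNREACHABLE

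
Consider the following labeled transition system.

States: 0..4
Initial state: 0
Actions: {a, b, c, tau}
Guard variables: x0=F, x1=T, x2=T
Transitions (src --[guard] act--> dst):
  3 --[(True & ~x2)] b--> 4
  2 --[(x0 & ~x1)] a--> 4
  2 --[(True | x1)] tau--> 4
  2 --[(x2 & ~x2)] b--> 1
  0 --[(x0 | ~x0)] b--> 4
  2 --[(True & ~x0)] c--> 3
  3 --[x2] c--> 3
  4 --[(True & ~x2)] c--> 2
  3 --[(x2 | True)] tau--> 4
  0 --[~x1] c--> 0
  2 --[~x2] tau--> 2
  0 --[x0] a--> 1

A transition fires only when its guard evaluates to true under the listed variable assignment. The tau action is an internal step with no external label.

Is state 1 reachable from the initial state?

Guard filter leaves 5 enabled edge(s).
L0 = {0}
L1 = {4}  total {0,4}
Reachable = {0,4}

Answer: UNREACHABLE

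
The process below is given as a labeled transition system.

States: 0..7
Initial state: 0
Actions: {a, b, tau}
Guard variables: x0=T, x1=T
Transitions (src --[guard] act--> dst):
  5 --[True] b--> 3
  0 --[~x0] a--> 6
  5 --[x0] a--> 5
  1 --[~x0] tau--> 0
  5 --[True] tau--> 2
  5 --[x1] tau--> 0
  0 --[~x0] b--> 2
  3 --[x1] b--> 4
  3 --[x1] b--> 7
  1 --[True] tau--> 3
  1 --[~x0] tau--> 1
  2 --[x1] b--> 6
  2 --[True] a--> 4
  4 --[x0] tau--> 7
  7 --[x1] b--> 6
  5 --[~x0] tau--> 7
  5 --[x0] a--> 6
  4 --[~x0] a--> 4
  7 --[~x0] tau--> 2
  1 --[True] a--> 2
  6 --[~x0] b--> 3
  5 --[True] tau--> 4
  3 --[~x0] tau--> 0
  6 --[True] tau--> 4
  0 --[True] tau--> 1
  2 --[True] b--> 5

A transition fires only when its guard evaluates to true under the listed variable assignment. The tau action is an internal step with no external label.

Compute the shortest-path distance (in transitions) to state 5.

Answer: 3

Analysis:
Breadth-first toward 5:
  L0 = {0}
  L1 = {1}
  L2 = {2,3}
  L3 = {4,5,6,7}
5 enters at depth 3; path tau·a·b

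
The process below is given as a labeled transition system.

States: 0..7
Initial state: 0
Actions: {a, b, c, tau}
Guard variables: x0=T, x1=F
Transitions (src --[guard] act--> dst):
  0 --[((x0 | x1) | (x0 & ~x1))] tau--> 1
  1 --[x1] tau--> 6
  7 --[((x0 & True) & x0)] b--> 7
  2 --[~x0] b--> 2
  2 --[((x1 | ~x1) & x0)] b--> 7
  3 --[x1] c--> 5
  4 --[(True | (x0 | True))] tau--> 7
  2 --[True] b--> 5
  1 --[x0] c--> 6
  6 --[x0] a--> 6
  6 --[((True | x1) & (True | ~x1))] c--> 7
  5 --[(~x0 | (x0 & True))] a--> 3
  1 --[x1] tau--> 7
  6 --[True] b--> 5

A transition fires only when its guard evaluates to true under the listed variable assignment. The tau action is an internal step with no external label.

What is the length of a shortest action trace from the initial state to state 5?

Breadth-first toward 5:
  L0 = {0}
  L1 = {1}
  L2 = {6}
  L3 = {5,7}
5 enters at depth 3; path tau·c·b

Answer: 3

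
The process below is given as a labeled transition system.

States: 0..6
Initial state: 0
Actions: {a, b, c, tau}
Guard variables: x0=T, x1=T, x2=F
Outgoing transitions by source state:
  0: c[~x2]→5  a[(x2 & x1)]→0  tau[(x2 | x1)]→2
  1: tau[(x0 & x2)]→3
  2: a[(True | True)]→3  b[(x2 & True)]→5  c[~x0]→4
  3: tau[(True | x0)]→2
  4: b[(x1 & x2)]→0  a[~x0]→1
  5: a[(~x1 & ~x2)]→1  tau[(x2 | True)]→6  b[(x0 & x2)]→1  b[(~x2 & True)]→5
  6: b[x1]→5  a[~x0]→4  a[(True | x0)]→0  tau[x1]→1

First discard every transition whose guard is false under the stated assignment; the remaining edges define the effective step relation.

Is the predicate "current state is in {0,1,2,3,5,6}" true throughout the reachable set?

Allowed set {0,1,2,3,5,6}
Reachable = {0,1,2,3,5,6}
  0: ok
  1: ok
  2: ok
  3: ok
  5: ok
  6: ok

Answer: INVARIANT HOLDS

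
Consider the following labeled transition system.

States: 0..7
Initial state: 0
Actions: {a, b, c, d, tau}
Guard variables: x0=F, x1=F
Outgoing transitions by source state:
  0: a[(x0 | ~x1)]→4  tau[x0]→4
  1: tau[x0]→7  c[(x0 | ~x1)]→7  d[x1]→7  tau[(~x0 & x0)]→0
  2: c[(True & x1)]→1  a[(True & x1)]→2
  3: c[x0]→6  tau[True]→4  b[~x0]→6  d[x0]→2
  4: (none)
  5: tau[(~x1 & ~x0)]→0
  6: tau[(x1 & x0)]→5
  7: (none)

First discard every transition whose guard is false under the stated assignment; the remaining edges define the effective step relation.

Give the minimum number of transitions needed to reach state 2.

Breadth-first toward 2:
  L0 = {0}
  L1 = {4}
2 never appears.

Answer: UNREACHABLE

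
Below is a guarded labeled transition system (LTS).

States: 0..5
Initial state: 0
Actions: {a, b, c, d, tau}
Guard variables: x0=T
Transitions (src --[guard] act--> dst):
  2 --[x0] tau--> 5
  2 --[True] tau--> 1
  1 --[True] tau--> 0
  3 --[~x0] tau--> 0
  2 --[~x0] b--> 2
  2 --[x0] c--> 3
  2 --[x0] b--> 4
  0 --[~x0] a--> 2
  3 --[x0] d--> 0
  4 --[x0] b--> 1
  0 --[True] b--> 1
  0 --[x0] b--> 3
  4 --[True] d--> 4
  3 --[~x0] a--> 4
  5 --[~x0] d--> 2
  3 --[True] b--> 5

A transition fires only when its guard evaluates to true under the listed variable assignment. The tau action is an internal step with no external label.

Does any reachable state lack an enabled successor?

Reachable = {0,1,3,5}
  0: b→1  b→3  [2 out]
  1: tau→0  [1 out]
  3: b→5  d→0  [2 out]
  5: ∅  [no exit]
trace reaching 5: b·b

Answer: DEADLOCK at state 5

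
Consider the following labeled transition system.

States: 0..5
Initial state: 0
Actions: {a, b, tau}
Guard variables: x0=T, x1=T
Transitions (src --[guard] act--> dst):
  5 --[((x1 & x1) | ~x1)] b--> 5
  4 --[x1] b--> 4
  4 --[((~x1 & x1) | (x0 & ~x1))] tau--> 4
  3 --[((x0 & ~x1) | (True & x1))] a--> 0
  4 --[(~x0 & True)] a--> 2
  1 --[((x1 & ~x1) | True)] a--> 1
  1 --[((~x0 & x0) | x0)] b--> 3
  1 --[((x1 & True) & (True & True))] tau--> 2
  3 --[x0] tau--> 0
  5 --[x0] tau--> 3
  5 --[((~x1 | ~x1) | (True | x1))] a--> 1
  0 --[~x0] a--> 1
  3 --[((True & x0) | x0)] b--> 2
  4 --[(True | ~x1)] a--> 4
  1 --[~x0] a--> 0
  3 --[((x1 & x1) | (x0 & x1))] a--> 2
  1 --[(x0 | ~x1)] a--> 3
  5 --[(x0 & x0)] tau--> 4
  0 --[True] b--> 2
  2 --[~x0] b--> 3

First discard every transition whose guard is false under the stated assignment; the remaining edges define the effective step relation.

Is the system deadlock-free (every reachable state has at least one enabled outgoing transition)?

Reach set: {0,2}
  0: b→2  [1 exit(s)]
  2: ∅  [STUCK]
witness 2: b

Answer: DEADLOCK at state 2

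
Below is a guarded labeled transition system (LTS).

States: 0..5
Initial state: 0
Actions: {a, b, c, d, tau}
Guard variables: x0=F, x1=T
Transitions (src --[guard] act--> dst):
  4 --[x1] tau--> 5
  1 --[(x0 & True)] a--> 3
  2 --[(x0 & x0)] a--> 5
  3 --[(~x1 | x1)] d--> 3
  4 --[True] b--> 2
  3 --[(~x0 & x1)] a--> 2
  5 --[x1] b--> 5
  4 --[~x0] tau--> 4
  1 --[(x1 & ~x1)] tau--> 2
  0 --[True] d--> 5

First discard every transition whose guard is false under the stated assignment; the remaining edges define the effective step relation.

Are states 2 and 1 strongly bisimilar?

Answer: BISIMILAR

Working:
Compute ~ classes (split until stable):
  P[0] = {{0,1,2,3,4,5}}
  P[1] = {{0},{1,2},{3},{4},{5}}
5 equivalence class(es) (converged in 2)
[2]={1,2}  [1]={1,2}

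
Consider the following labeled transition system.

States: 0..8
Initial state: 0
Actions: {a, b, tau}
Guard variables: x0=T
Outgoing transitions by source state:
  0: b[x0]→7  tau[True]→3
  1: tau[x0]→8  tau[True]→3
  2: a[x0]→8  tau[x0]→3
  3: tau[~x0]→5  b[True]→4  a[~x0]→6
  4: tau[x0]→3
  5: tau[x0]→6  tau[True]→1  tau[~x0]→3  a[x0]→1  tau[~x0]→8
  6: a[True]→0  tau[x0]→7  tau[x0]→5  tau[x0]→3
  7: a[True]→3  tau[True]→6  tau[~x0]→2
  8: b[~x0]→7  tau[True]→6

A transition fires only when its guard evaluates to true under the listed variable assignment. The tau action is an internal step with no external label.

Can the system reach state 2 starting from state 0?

18 transition(s) survive guard evaluation.
Layer 0: {0}
Layer 1: {3,7}  now seen {0,3,7}
Layer 2: {4,6}  now seen {0,3,4,6,7}
Layer 3: {5}  now seen {0,3,4,5,6,7}
Layer 4: {1}  now seen {0,1,3,4,5,6,7}
Layer 5: {8}  now seen {0,1,3,4,5,6,7,8}
Reach set: {0,1,3,4,5,6,7,8}

Answer: UNREACHABLE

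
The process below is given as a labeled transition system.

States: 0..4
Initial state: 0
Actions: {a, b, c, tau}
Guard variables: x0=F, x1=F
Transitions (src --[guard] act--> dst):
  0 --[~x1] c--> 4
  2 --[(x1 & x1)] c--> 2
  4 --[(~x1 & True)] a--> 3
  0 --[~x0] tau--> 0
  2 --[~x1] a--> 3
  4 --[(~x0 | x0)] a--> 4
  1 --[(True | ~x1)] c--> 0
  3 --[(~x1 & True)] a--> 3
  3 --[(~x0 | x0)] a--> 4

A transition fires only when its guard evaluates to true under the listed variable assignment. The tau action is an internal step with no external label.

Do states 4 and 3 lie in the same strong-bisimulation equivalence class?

Answer: BISIMILAR

Trace:
Refine partition for ~:
  P[0] = {{0,1,2,3,4}}
  P[1] = {{0},{1},{2,3,4}}
stable after 2 split(s): 3 block(s)
[4]={2,3,4}  [3]={2,3,4}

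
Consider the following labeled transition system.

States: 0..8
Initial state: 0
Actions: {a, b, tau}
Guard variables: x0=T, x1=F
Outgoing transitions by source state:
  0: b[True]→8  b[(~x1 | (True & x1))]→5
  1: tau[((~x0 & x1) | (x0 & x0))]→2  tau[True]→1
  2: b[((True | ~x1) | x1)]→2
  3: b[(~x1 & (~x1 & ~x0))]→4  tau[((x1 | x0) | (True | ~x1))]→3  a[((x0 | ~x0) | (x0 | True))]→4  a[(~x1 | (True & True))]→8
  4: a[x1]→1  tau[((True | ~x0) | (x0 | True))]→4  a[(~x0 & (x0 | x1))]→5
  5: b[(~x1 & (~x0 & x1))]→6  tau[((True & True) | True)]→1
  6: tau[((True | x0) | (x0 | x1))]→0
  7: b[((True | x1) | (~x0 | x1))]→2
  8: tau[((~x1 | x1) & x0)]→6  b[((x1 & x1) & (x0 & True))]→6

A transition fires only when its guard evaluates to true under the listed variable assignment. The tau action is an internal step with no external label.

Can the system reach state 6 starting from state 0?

After dropping false guards: 13 live edges.
Layer 0: {0}
Layer 1: {5,8}  now seen {0,5,8}
Layer 2: {1,6}  now seen {0,1,5,6,8}
Layer 3: {2}  now seen {0,1,2,5,6,8}
R = {0,1,2,5,6,8}
Path to 6: b·tau

Answer: REACHABLE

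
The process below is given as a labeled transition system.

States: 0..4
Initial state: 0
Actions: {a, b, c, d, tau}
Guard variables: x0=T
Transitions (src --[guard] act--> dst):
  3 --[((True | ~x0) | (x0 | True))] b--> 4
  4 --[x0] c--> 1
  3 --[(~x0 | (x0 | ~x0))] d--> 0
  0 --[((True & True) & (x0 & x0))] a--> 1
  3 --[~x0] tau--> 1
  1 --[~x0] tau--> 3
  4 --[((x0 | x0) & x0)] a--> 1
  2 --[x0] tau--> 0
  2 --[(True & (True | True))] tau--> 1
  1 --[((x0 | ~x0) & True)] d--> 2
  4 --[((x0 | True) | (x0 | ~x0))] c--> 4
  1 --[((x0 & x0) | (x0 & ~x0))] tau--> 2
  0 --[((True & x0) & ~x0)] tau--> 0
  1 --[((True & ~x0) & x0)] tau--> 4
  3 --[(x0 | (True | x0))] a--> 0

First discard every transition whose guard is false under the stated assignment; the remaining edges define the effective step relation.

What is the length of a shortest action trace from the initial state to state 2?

Answer: 2

Analysis:
BFS to 2:
  depth 0: {0}
  depth 1: {1}
  depth 2: {2}
2 enters at depth 2; path a·d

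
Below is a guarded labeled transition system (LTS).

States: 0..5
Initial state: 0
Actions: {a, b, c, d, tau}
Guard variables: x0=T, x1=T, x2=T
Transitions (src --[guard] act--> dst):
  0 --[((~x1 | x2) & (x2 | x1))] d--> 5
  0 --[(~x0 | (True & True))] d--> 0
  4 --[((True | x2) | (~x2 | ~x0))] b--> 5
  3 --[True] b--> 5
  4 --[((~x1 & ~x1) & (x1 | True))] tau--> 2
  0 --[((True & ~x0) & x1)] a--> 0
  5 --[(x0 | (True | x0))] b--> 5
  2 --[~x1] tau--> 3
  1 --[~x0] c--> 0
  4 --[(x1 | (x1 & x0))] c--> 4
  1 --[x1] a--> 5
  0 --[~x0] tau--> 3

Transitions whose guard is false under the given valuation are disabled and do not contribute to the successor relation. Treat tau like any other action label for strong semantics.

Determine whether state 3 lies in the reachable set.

Answer: UNREACHABLE

Trace:
Guard filter leaves 7 enabled edge(s).
depth 0: {0}
depth 1: {5}  now seen {0,5}
Reachable = {0,5}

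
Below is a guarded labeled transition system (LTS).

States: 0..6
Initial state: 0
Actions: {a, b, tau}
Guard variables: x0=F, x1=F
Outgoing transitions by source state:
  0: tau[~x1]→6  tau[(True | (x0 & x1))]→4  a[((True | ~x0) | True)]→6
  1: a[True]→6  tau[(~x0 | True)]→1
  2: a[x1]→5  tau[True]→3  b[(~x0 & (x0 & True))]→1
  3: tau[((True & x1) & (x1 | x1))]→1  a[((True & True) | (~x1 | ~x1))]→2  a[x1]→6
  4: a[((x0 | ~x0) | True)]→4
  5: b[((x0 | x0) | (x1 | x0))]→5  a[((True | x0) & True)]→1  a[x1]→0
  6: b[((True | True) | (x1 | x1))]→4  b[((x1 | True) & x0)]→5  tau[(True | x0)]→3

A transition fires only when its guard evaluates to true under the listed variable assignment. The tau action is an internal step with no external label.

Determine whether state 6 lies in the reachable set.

Answer: REACHABLE

Working:
After dropping false guards: 11 live edges.
depth 0: {0}
depth 1: {4,6}  now seen {0,4,6}
depth 2: {3}  now seen {0,3,4,6}
depth 3: {2}  now seen {0,2,3,4,6}
Reachable = {0,2,3,4,6}
trace reaching 6: tau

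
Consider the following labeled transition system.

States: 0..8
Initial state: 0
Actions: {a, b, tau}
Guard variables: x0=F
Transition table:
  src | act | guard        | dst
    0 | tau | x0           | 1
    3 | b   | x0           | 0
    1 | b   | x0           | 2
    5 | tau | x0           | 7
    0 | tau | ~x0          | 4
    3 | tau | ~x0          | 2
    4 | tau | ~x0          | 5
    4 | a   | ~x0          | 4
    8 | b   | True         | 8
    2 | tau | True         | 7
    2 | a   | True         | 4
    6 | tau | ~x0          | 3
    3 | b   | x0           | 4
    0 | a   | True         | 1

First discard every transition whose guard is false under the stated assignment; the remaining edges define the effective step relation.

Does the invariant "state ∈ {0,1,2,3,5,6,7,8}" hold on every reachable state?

Answer: INVARIANT VIOLATED at state 4

Analysis:
Allowed set {0,1,2,3,5,6,7,8}
Reachable = {0,1,4,5}
  0: ok
  1: ok
  4: ✗ unsafe
  5: ok
counterexample path to 4: tau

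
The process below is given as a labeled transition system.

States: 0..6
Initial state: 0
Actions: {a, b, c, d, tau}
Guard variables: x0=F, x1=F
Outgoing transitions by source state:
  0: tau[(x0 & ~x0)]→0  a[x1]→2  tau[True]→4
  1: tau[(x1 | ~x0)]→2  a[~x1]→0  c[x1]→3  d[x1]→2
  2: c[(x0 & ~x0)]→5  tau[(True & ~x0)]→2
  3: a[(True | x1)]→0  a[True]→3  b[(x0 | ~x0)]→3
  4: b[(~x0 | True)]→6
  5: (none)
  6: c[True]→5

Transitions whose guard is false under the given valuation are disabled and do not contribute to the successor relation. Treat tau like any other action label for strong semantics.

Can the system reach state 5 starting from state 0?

After dropping false guards: 9 live edges.
Layer 0: {0}
Layer 1: {4}  cumulative {0,4}
Layer 2: {6}  cumulative {0,4,6}
Layer 3: {5}  cumulative {0,4,5,6}
Reach set: {0,4,5,6}
Path to 5: tau·b·c

Answer: REACHABLE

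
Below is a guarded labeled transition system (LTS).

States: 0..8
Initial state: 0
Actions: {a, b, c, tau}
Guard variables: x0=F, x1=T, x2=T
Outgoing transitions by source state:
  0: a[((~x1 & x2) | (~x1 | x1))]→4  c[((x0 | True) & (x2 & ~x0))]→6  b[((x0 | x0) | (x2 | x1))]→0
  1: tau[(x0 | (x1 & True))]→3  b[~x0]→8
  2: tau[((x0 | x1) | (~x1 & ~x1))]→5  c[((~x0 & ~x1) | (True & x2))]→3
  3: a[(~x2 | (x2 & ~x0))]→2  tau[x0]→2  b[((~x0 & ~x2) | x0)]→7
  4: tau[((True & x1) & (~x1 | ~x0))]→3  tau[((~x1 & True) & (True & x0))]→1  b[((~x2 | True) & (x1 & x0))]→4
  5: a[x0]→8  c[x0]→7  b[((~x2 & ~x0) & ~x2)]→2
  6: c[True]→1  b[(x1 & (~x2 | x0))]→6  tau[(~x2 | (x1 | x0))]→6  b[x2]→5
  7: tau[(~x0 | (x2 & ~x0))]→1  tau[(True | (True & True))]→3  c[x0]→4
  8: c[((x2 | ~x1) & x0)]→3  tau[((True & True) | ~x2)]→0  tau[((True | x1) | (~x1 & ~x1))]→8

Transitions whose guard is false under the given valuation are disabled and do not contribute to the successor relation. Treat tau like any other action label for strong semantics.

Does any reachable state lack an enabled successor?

R = {0,1,2,3,4,5,6,8}
  0: a→4  b→0  c→6  [3 out]
  1: b→8  tau→3  [2 out]
  2: c→3  tau→5  [2 out]
  3: a→2  [1 out]
  4: tau→3  [1 out]
  5: ∅  [STUCK]
  6: b→5  c→1  tau→6  [3 out]
  8: tau→0  tau→8  [2 out]
trace reaching 5: c·b

Answer: DEADLOCK at state 5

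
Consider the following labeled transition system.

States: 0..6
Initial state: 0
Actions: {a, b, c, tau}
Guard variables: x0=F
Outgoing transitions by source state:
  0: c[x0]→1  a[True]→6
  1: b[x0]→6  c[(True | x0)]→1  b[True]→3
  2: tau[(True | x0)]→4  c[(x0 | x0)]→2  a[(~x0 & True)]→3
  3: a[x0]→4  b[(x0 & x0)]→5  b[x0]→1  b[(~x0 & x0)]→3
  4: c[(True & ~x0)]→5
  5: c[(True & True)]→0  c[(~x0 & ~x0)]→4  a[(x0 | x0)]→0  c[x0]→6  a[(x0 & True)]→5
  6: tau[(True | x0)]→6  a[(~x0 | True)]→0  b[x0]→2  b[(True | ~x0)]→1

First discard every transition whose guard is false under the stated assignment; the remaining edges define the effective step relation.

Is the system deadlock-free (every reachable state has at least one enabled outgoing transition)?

R = {0,1,3,6}
  0: a→6  [deg 1]
  1: b→3  c→1  [deg 2]
  3: ∅  [STUCK]
  6: a→0  b→1  tau→6  [deg 3]
witness 3: a·b·b

Answer: DEADLOCK at state 3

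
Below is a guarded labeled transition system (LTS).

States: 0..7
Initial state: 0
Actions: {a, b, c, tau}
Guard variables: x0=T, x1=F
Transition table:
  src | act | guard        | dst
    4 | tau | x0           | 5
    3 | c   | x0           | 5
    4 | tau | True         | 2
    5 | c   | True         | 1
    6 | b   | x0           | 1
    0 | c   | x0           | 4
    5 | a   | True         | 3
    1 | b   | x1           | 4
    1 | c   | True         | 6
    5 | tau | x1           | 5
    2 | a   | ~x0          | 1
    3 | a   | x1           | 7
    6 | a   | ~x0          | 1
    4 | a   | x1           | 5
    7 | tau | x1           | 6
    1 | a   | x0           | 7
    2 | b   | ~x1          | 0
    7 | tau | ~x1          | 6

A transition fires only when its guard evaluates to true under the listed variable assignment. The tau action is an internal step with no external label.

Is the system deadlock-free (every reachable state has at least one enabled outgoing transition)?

Reachable = {0,1,2,3,4,5,6,7}
  0: c→4  [1 out]
  1: a→7  c→6  [2 out]
  2: b→0  [1 out]
  3: c→5  [1 out]
  4: tau→2  tau→5  [2 out]
  5: a→3  c→1  [2 out]
  6: b→1  [1 out]
  7: tau→6  [1 out]

Answer: DEADLOCK-FREE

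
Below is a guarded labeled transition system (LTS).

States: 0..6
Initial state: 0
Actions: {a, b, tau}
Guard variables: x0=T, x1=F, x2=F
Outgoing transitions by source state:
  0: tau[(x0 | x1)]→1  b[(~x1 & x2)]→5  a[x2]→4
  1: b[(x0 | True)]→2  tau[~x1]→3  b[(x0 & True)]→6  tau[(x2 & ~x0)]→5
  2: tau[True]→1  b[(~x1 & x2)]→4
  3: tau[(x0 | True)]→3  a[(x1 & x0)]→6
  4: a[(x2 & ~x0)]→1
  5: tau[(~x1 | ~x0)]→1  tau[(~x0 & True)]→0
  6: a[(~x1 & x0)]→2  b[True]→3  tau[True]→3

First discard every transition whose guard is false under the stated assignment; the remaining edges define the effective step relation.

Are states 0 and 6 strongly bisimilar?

Answer: NOT BISIMILAR

Trace:
Refine partition for ~:
  π0 = {{0,1,2,3,4,5,6}}
  π1 = {{0,2,3,5},{1},{4},{6}}
  π2 = {{0,2,5},{1},{3},{4},{6}}
Fixed point at round 3; 5 class(es).
0∈{0,2,5}, 6∈{6}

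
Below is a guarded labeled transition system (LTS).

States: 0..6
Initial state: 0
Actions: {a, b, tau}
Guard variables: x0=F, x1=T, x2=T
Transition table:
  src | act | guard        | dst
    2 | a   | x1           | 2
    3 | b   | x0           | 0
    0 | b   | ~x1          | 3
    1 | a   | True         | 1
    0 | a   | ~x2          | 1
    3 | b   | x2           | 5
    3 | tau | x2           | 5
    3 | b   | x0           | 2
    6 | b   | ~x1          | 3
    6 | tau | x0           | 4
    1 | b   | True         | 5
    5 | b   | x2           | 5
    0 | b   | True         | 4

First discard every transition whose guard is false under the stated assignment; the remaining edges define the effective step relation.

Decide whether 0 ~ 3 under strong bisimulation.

Compute ~ classes (split until stable):
  P[0] = {{0,1,2,3,4,5,6}}
  P[1] = {{0,5},{1},{2},{3},{4,6}}
  P[2] = {{0},{1},{2},{3},{4,6},{5}}
Fixed point at round 3; 6 class(es).
class of 0: {0}; class of 3: {3}

Answer: NOT BISIMILAR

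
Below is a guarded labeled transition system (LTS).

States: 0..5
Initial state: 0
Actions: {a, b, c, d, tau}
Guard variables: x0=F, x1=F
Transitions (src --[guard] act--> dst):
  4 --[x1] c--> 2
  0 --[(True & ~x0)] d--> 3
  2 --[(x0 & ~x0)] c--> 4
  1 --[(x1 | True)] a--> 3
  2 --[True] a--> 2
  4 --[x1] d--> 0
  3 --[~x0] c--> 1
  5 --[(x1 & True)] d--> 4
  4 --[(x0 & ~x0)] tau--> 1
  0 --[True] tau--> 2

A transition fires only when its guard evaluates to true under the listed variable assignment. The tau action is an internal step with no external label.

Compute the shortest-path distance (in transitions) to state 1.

Breadth-first toward 1:
  L0 = {0}
  L1 = {2,3}
  L2 = {1}
1 enters at depth 2; path d·c

Answer: 2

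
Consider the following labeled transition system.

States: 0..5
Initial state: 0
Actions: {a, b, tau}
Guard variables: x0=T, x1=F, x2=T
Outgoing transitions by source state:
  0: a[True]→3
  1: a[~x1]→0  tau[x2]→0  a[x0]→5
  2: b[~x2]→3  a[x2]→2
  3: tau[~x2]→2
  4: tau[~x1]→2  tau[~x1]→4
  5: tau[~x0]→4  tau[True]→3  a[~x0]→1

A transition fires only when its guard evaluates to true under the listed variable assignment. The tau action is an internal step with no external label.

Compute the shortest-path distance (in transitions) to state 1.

Breadth-first toward 1:
  L0 = {0}
  L1 = {3}
1 never appears.

Answer: UNREACHABLE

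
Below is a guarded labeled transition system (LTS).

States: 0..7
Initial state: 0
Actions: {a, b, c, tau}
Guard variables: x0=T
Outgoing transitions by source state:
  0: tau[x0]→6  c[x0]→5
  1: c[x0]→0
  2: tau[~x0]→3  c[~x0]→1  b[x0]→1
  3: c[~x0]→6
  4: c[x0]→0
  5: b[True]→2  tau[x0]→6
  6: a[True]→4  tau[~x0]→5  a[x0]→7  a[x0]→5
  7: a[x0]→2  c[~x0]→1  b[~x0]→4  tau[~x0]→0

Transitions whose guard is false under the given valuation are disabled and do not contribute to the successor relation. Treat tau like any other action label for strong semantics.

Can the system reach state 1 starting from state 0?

Answer: REACHABLE

Analysis:
Guard filter leaves 11 enabled edge(s).
L0 = {0}
L1 = {5,6}  total {0,5,6}
L2 = {2,4,7}  total {0,2,4,5,6,7}
L3 = {1}  total {0,1,2,4,5,6,7}
R = {0,1,2,4,5,6,7}
witness 1: c·b·b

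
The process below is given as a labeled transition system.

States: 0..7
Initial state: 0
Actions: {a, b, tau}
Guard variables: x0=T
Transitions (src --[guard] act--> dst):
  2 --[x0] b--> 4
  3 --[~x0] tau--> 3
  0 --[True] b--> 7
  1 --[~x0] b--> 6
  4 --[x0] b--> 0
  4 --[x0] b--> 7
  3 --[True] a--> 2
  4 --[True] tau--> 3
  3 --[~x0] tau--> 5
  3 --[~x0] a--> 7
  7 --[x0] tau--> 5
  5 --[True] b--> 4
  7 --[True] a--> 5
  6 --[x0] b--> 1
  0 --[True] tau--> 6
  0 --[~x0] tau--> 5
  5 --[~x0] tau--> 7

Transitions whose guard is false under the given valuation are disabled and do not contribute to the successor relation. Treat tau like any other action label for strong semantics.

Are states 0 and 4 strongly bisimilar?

Compute ~ classes (split until stable):
  round 0: {{0,1,2,3,4,5,6,7}}
  round 1: {{0,4},{1},{2,5,6},{3},{7}}
  round 2: {{0},{1},{2,5},{3},{4},{6},{7}}
7 equivalence class(es) (converged in 3)
0∈{0}, 4∈{4}

Answer: NOT BISIMILAR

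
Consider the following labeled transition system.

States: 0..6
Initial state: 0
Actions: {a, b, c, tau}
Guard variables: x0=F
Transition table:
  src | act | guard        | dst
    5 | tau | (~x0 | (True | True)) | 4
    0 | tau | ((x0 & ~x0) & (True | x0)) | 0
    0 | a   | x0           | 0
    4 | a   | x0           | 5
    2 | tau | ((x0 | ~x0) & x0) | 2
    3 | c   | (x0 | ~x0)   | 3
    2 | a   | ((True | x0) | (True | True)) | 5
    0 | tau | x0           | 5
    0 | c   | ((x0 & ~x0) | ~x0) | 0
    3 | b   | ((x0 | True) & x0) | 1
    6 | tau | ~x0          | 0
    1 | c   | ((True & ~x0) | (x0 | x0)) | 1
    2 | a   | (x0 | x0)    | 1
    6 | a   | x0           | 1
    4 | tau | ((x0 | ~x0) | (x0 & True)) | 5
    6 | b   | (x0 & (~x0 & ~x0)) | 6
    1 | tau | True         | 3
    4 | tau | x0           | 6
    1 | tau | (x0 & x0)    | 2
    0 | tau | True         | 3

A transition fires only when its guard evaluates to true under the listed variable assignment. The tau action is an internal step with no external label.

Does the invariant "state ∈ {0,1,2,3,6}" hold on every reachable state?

Inv-set: {0,1,2,3,6}
R = {0,3}
  0: ✓
  3: ✓

Answer: INVARIANT HOLDS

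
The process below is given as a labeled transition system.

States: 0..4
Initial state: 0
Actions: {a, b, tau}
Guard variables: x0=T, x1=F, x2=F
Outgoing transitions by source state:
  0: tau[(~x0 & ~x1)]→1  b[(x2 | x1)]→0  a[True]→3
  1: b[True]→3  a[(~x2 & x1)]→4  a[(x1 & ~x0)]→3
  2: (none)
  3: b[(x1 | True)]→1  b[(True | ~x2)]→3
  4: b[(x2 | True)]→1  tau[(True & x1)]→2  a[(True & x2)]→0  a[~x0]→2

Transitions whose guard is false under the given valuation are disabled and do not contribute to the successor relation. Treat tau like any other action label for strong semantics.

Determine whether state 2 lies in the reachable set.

5 transition(s) survive guard evaluation.
L0 = {0}
L1 = {3}  total {0,3}
L2 = {1}  total {0,1,3}
Reach set: {0,1,3}

Answer: UNREACHABLE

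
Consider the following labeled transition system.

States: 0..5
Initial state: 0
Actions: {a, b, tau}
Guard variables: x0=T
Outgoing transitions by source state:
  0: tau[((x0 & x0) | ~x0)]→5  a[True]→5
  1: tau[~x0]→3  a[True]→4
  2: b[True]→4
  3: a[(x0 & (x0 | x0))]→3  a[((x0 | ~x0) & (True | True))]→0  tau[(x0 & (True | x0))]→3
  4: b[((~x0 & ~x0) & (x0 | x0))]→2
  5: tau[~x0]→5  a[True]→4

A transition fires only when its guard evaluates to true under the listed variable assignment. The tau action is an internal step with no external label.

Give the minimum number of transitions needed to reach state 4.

Answer: 2

Trace:
BFS to 4:
  depth 0: {0}
  depth 1: {5}
  depth 2: {4}
first hit 4 at d=2 via a·a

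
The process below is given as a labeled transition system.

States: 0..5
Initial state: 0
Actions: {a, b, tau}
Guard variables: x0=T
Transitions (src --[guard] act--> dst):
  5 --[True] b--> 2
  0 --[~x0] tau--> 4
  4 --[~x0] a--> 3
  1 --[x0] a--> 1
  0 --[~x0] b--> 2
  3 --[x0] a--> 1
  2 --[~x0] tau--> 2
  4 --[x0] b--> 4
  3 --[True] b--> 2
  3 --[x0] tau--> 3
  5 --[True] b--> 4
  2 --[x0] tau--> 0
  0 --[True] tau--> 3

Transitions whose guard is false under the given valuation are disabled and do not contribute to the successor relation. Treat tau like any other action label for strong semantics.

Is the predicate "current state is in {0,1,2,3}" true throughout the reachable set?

Allowed set {0,1,2,3}
R = {0,1,2,3}
  0: safe
  1: safe
  2: safe
  3: safe

Answer: INVARIANT HOLDS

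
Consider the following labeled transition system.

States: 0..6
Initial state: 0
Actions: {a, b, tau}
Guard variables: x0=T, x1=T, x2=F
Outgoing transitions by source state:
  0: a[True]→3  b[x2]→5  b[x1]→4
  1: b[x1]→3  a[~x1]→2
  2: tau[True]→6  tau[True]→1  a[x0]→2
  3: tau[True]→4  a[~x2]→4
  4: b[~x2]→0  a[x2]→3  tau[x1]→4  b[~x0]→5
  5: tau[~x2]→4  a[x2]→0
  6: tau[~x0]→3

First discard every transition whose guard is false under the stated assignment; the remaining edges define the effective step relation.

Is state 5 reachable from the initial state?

After dropping false guards: 11 live edges.
Layer 0: {0}
Layer 1: {3,4}  cumulative {0,3,4}
R = {0,3,4}

Answer: UNREACHABLE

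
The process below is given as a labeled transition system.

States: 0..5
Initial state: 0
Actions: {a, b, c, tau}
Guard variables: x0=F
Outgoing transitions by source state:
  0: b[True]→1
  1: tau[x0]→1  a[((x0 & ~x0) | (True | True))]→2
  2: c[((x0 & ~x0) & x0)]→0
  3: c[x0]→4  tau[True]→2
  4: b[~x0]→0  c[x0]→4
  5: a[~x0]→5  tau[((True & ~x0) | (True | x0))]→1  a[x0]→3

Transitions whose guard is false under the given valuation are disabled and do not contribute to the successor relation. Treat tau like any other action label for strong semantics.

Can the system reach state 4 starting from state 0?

Answer: UNREACHABLE

Trace:
6 transition(s) survive guard evaluation.
Layer 0: {0}
Layer 1: {1}  now seen {0,1}
Layer 2: {2}  now seen {0,1,2}
R = {0,1,2}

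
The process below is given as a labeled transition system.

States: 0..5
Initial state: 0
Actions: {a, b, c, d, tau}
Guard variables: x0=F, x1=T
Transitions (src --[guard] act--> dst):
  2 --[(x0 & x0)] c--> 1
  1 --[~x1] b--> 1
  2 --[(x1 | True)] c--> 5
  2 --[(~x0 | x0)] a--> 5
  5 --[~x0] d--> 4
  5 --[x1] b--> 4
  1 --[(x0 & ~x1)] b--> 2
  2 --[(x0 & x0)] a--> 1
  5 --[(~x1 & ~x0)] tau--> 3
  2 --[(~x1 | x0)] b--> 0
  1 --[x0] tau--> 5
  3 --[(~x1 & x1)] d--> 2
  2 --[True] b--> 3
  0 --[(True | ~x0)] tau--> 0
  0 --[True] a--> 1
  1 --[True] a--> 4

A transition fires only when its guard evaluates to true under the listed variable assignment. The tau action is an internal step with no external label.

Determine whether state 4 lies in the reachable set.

Answer: REACHABLE

Working:
8 transition(s) survive guard evaluation.
L0 = {0}
L1 = {1}  now seen {0,1}
L2 = {4}  now seen {0,1,4}
R = {0,1,4}
Path to 4: a·a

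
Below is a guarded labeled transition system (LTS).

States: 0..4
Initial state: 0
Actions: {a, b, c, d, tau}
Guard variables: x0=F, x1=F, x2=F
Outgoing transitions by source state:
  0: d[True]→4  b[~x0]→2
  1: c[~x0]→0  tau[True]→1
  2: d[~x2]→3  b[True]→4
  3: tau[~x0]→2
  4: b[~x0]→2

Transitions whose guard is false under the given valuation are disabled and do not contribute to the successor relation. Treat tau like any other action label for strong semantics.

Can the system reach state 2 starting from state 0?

Answer: REACHABLE

Working:
8 transition(s) survive guard evaluation.
L0 = {0}
L1 = {2,4}  cumulative {0,2,4}
L2 = {3}  cumulative {0,2,3,4}
R = {0,2,3,4}
witness 2: b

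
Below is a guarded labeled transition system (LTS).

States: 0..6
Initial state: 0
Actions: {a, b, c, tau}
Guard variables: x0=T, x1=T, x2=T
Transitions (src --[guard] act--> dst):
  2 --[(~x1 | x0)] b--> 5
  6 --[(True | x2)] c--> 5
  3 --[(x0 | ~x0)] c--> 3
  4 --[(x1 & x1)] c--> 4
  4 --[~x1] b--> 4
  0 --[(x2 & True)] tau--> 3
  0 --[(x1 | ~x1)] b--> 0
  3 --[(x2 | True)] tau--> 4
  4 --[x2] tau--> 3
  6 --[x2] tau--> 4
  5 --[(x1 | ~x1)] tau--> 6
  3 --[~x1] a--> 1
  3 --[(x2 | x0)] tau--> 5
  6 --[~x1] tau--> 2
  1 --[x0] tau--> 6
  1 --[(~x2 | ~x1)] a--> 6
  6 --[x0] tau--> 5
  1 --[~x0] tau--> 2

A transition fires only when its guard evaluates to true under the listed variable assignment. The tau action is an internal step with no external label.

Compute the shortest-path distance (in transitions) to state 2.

BFS to 2:
  depth 0: {0}
  depth 1: {3}
  depth 2: {4,5}
  depth 3: {6}
2 never appears.

Answer: UNREACHABLE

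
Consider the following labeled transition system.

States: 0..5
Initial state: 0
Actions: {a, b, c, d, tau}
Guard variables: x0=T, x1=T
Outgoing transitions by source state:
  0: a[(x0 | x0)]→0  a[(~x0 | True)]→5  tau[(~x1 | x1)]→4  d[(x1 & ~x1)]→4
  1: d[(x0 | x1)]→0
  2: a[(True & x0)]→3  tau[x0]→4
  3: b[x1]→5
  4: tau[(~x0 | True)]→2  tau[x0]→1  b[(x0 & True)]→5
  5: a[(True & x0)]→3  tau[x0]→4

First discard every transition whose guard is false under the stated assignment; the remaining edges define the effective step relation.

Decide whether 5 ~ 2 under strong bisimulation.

Answer: BISIMILAR

Analysis:
Refine partition for ~:
  P[0] = {{0,1,2,3,4,5}}
  P[1] = {{0,2,5},{1},{3},{4}}
  P[2] = {{0},{1},{2,5},{3},{4}}
Fixed point at round 3; 5 class(es).
class of 5: {2,5}; class of 2: {2,5}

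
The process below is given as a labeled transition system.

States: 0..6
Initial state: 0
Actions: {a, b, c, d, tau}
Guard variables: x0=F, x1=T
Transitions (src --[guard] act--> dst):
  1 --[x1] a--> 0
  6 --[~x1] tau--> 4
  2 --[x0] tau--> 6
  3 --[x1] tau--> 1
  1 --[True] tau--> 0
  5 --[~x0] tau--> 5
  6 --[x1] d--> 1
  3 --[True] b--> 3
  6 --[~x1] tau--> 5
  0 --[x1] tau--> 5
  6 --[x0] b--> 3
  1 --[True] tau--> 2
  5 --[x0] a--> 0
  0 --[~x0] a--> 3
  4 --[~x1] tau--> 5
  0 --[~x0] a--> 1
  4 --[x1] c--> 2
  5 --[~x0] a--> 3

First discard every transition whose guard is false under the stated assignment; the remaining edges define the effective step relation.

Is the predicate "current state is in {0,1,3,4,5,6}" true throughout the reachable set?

Allowed set {0,1,3,4,5,6}
Reach set: {0,1,2,3,5}
  0: safe
  1: safe
  2: outside
  3: safe
  5: safe
counterexample path to 2: a·tau

Answer: INVARIANT VIOLATED at state 2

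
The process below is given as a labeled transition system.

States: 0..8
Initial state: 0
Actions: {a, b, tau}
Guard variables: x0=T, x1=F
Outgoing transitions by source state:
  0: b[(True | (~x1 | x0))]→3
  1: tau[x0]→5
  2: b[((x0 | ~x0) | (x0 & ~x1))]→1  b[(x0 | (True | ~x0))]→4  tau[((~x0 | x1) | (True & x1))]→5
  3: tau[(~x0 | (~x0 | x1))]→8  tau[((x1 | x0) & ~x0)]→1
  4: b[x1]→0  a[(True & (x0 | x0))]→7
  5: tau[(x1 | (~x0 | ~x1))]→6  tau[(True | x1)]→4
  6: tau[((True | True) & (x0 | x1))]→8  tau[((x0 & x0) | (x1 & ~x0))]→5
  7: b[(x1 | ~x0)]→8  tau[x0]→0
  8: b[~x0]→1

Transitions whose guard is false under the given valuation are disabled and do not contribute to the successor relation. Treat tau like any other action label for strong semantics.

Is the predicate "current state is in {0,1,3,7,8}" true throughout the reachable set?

Answer: INVARIANT HOLDS

Working:
Safe = {0,1,3,7,8}
R = {0,3}
  0: safe
  3: safe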